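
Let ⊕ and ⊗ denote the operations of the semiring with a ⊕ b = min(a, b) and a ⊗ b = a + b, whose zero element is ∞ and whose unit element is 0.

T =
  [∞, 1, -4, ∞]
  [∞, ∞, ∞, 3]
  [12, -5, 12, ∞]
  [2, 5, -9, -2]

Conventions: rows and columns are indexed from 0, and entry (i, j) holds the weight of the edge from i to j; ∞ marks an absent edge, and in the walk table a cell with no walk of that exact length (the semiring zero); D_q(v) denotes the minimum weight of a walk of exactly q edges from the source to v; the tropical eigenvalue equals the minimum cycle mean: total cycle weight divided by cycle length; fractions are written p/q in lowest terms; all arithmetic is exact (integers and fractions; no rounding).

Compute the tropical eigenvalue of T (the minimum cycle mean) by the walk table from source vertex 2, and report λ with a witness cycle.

q=0: [∞, ∞, 0, ∞]
q=1: [12, -5, 12, ∞]
q=2: [24, 7, 8, -2]
q=3: [0, 3, -11, -4]
q=4: [-2, -16, -13, -6]
Optimal cycle mean attained by: cycle 1->3->2->1, total 3 + (-9) + (-5), length 3.
Answer: λ = -11/3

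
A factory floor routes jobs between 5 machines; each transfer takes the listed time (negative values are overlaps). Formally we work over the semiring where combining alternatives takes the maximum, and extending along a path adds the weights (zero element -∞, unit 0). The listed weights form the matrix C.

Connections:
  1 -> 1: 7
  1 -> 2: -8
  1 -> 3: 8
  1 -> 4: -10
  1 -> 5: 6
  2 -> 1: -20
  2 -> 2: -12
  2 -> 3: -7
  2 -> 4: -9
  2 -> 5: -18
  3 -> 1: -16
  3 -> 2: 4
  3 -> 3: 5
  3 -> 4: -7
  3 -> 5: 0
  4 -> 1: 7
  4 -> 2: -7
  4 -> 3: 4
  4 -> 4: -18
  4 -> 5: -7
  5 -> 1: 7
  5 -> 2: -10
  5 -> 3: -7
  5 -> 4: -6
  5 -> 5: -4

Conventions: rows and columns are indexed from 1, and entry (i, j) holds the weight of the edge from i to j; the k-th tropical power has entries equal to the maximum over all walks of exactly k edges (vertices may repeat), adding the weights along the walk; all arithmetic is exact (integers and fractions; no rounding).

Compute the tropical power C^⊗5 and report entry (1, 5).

C^⊗2:
  [14, 12, 15, 1, 13]
  [-2, -3, -2, -14, -7]
  [7, 9, 10, -2, 5]
  [14, 8, 15, -3, 13]
  [14, -1, 15, -3, 13]
C^⊗3:
  [21, 19, 22, 8, 20]
  [5, 2, 6, -9, 4]
  [14, 14, 15, 3, 13]
  [21, 19, 22, 8, 20]
  [21, 19, 22, 8, 20]
C^⊗4:
  [28, 26, 29, 15, 27]
  [12, 10, 13, -1, 11]
  [21, 19, 22, 8, 20]
  [28, 26, 29, 15, 27]
  [28, 26, 29, 15, 27]
C^⊗5:
  [35, 33, 36, 22, 34]
  [19, 17, 20, 6, 18]
  [28, 26, 29, 15, 27]
  [35, 33, 36, 22, 34]
  [35, 33, 36, 22, 34]
Key observation: the optimum is the walk 1->1->1->1->1->5, with weight 7 + 7 + 7 + 7 + 6 = 34.
Optimal value attained by: walk 1->1->1->1->1->5.
Answer: (C^⊗5)[1][5] = 34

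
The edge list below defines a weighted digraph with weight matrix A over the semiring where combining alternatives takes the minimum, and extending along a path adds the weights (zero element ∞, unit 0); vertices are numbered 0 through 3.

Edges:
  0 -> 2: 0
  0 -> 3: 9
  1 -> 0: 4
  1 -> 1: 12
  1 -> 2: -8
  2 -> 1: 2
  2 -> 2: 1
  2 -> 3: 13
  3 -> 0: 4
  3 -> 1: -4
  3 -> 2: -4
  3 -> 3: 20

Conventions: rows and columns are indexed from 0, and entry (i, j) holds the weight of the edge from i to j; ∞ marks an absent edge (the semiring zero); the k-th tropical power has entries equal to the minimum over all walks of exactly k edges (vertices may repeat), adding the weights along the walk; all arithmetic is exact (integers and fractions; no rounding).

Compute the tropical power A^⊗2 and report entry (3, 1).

A^⊗2:
  [13, 2, 1, 13]
  [16, -6, -7, 5]
  [6, 3, -6, 14]
  [0, -2, -12, 9]
Key observation: the optimum is the walk 3->2->1, with weight (-4) + 2 = -2.
Optimal value attained by: walk 3->2->1.
Answer: (A^⊗2)[3][1] = -2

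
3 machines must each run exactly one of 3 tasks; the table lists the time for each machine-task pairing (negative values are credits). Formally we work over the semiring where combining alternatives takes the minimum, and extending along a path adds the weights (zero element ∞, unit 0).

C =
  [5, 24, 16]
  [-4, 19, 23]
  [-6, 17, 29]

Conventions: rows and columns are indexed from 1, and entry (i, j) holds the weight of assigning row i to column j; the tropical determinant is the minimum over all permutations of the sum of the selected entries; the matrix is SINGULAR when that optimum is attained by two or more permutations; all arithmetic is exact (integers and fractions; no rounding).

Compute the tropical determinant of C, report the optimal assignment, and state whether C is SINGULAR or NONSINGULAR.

σ = (1, 2, 3): 5 + 19 + 29 = 53
σ = (1, 3, 2): 5 + 23 + 17 = 45
σ = (2, 1, 3): 24 + (-4) + 29 = 49
σ = (2, 3, 1): 24 + 23 + (-6) = 41
σ = (3, 1, 2): 16 + (-4) + 17 = 29
σ = (3, 2, 1): 16 + 19 + (-6) = 29
Optimal value attained by: σ = (3, 1, 2).
Answer: det⊕(C) = 29; verdict: SINGULAR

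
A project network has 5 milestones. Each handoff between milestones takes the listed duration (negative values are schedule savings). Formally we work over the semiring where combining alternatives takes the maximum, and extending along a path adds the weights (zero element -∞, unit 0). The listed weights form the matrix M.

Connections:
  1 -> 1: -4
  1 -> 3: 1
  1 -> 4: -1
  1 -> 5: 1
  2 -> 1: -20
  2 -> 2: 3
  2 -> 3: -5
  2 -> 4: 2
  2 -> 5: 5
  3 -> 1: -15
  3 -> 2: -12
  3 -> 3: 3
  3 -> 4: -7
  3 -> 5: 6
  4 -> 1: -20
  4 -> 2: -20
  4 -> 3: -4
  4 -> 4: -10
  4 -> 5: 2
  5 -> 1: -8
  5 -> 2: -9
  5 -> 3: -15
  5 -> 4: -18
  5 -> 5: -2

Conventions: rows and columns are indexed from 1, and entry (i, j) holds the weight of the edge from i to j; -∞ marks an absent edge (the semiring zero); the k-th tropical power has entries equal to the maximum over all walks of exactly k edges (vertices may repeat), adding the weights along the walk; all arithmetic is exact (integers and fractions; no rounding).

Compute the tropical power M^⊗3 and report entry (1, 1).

M^⊗2:
  [-7, -8, 4, -5, 7]
  [-3, 6, -2, 5, 8]
  [-2, -3, 6, -4, 9]
  [-6, -7, -1, -11, 2]
  [-10, -6, -7, -7, -4]
M^⊗3:
  [-1, -2, 7, -3, 10]
  [0, 9, 1, 8, 11]
  [1, 0, 9, -1, 12]
  [-6, -4, 2, -5, 5]
  [-12, -3, -4, -4, -1]
Key observation: the optimum is the walk 1->3->5->1, with weight 1 + 6 + (-8) = -1.
Optimal value attained by: walk 1->3->5->1.
Answer: (M^⊗3)[1][1] = -1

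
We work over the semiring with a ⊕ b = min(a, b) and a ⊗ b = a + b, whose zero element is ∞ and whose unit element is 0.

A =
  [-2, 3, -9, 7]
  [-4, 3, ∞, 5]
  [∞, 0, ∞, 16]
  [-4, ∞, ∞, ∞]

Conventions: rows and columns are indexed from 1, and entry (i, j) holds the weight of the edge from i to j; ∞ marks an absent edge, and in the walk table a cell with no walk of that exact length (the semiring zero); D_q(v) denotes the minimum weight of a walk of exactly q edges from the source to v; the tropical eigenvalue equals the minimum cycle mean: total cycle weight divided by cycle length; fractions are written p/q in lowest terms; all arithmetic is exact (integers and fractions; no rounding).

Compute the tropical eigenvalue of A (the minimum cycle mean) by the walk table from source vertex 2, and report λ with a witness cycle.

q=0: [∞, 0, ∞, ∞]
q=1: [-4, 3, ∞, 5]
q=2: [-6, -1, -13, 3]
q=3: [-8, -13, -15, 1]
q=4: [-17, -15, -17, -8]
Optimal cycle mean attained by: cycle 1->3->2->1, total (-9) + 0 + (-4), length 3.
Answer: λ = -13/3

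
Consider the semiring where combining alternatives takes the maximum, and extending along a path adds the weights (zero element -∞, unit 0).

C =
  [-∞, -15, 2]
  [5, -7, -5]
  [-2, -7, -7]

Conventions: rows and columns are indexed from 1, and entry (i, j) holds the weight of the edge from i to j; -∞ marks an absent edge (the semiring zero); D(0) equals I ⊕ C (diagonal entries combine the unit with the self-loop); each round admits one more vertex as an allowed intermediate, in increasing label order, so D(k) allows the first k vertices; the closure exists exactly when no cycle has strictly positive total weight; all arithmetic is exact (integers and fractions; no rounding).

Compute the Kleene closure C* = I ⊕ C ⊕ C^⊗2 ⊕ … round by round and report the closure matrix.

D(0):
  [0, -15, 2]
  [5, 0, -5]
  [-2, -7, 0]
D(1):
  [0, -15, 2]
  [5, 0, 7]
  [-2, -7, 0]
D(2):
  [0, -15, 2]
  [5, 0, 7]
  [-2, -7, 0]
D(3):
  [0, -5, 2]
  [5, 0, 7]
  [-2, -7, 0]
Answer: C* = [[0, -5, 2], [5, 0, 7], [-2, -7, 0]]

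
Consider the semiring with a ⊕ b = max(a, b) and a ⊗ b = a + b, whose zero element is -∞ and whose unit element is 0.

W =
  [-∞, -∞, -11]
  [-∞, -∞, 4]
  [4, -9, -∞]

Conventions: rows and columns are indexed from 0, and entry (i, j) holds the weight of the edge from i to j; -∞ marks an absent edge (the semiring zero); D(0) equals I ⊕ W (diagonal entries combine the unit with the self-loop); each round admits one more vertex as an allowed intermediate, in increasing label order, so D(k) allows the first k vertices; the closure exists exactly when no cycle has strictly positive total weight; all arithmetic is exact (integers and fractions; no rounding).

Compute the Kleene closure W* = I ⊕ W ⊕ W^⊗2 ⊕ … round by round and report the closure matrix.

D(0):
  [0, -∞, -11]
  [-∞, 0, 4]
  [4, -9, 0]
D(1):
  [0, -∞, -11]
  [-∞, 0, 4]
  [4, -9, 0]
D(2):
  [0, -∞, -11]
  [-∞, 0, 4]
  [4, -9, 0]
D(3):
  [0, -20, -11]
  [8, 0, 4]
  [4, -9, 0]
Answer: W* = [[0, -20, -11], [8, 0, 4], [4, -9, 0]]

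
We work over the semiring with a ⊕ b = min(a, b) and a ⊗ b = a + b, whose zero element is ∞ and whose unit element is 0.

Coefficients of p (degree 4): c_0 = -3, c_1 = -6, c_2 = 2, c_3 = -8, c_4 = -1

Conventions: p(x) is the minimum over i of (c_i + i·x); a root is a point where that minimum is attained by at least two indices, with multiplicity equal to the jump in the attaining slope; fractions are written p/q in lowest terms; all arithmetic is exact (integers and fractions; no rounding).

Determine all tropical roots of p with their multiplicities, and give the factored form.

hull edge (i=0, c=-3) to (i=1, c=-6): slope -3, span 1
hull edge (i=1, c=-6) to (i=3, c=-8): slope -1, span 2
hull edge (i=3, c=-8) to (i=4, c=-1): slope 7, span 1
Factored form: p(x) = -1 ⊗ (x ⊕ (-7)) ⊗ (x ⊕ 1) ⊗ (x ⊕ 1) ⊗ (x ⊕ 3)
Answer: roots = -7 (mult 1), 1 (mult 2), 3 (mult 1)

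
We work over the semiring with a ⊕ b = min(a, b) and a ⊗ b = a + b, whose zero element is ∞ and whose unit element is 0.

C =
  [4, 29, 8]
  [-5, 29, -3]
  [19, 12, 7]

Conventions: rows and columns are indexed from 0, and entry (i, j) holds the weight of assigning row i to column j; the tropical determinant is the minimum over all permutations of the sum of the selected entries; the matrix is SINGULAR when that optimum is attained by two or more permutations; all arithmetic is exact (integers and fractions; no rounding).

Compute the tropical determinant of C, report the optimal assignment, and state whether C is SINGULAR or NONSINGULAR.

σ = (0, 1, 2): 4 + 29 + 7 = 40
σ = (0, 2, 1): 4 + (-3) + 12 = 13
σ = (1, 0, 2): 29 + (-5) + 7 = 31
σ = (1, 2, 0): 29 + (-3) + 19 = 45
σ = (2, 0, 1): 8 + (-5) + 12 = 15
σ = (2, 1, 0): 8 + 29 + 19 = 56
Optimal value attained by: σ = (0, 2, 1).
Answer: det⊕(C) = 13; verdict: NONSINGULAR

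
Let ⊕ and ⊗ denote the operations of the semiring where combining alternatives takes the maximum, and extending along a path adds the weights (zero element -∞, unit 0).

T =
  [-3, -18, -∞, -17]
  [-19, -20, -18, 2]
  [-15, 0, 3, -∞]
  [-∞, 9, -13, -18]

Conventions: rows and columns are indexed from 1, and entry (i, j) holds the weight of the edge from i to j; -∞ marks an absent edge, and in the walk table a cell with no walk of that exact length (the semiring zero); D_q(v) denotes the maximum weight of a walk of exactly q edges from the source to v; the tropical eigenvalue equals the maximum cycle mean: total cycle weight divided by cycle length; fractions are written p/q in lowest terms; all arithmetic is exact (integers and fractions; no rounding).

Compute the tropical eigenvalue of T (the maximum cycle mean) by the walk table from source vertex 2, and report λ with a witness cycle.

q=0: [-∞, 0, -∞, -∞]
q=1: [-19, -20, -18, 2]
q=2: [-22, 11, -11, -16]
q=3: [-8, -7, -7, 13]
q=4: [-11, 22, 0, -5]
Optimal cycle mean attained by: cycle 2->4->2, total 2 + 9, length 2.
Answer: λ = 11/2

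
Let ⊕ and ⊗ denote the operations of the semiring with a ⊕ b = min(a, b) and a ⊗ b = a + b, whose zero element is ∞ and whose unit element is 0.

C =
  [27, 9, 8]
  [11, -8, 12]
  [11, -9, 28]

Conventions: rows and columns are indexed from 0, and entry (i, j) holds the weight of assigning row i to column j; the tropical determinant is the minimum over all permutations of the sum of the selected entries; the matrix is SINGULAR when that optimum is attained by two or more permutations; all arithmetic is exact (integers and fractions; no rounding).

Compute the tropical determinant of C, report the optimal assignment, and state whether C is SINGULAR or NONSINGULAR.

σ = (0, 1, 2): 27 + (-8) + 28 = 47
σ = (0, 2, 1): 27 + 12 + (-9) = 30
σ = (1, 0, 2): 9 + 11 + 28 = 48
σ = (1, 2, 0): 9 + 12 + 11 = 32
σ = (2, 0, 1): 8 + 11 + (-9) = 10
σ = (2, 1, 0): 8 + (-8) + 11 = 11
Optimal value attained by: σ = (2, 0, 1).
Answer: det⊕(C) = 10; verdict: NONSINGULAR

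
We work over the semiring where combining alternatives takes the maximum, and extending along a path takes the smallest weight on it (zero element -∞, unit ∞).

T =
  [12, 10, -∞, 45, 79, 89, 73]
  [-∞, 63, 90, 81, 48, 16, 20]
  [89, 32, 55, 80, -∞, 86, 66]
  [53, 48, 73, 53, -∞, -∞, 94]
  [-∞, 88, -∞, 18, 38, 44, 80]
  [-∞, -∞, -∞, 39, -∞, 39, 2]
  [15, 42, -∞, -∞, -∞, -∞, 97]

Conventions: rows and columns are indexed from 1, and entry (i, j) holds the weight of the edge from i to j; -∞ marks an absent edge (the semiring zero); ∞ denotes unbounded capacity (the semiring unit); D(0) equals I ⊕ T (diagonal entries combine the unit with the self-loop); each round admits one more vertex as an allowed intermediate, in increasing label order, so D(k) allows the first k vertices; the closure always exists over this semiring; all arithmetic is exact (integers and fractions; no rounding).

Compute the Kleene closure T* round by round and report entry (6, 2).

D(0):
  [∞, 10, -∞, 45, 79, 89, 73]
  [-∞, ∞, 90, 81, 48, 16, 20]
  [89, 32, ∞, 80, -∞, 86, 66]
  [53, 48, 73, ∞, -∞, -∞, 94]
  [-∞, 88, -∞, 18, ∞, 44, 80]
  [-∞, -∞, -∞, 39, -∞, ∞, 2]
  [15, 42, -∞, -∞, -∞, -∞, ∞]
D(1):
  [∞, 10, -∞, 45, 79, 89, 73]
  [-∞, ∞, 90, 81, 48, 16, 20]
  [89, 32, ∞, 80, 79, 89, 73]
  [53, 48, 73, ∞, 53, 53, 94]
  [-∞, 88, -∞, 18, ∞, 44, 80]
  [-∞, -∞, -∞, 39, -∞, ∞, 2]
  [15, 42, -∞, 15, 15, 15, ∞]
D(2):
  [∞, 10, 10, 45, 79, 89, 73]
  [-∞, ∞, 90, 81, 48, 16, 20]
  [89, 32, ∞, 80, 79, 89, 73]
  [53, 48, 73, ∞, 53, 53, 94]
  [-∞, 88, 88, 81, ∞, 44, 80]
  [-∞, -∞, -∞, 39, -∞, ∞, 2]
  [15, 42, 42, 42, 42, 16, ∞]
D(3):
  [∞, 10, 10, 45, 79, 89, 73]
  [89, ∞, 90, 81, 79, 89, 73]
  [89, 32, ∞, 80, 79, 89, 73]
  [73, 48, 73, ∞, 73, 73, 94]
  [88, 88, 88, 81, ∞, 88, 80]
  [-∞, -∞, -∞, 39, -∞, ∞, 2]
  [42, 42, 42, 42, 42, 42, ∞]
D(4):
  [∞, 45, 45, 45, 79, 89, 73]
  [89, ∞, 90, 81, 79, 89, 81]
  [89, 48, ∞, 80, 79, 89, 80]
  [73, 48, 73, ∞, 73, 73, 94]
  [88, 88, 88, 81, ∞, 88, 81]
  [39, 39, 39, 39, 39, ∞, 39]
  [42, 42, 42, 42, 42, 42, ∞]
D(5):
  [∞, 79, 79, 79, 79, 89, 79]
  [89, ∞, 90, 81, 79, 89, 81]
  [89, 79, ∞, 80, 79, 89, 80]
  [73, 73, 73, ∞, 73, 73, 94]
  [88, 88, 88, 81, ∞, 88, 81]
  [39, 39, 39, 39, 39, ∞, 39]
  [42, 42, 42, 42, 42, 42, ∞]
D(6):
  [∞, 79, 79, 79, 79, 89, 79]
  [89, ∞, 90, 81, 79, 89, 81]
  [89, 79, ∞, 80, 79, 89, 80]
  [73, 73, 73, ∞, 73, 73, 94]
  [88, 88, 88, 81, ∞, 88, 81]
  [39, 39, 39, 39, 39, ∞, 39]
  [42, 42, 42, 42, 42, 42, ∞]
D(7):
  [∞, 79, 79, 79, 79, 89, 79]
  [89, ∞, 90, 81, 79, 89, 81]
  [89, 79, ∞, 80, 79, 89, 80]
  [73, 73, 73, ∞, 73, 73, 94]
  [88, 88, 88, 81, ∞, 88, 81]
  [39, 39, 39, 39, 39, ∞, 39]
  [42, 42, 42, 42, 42, 42, ∞]
Answer: T*[6][2] = 39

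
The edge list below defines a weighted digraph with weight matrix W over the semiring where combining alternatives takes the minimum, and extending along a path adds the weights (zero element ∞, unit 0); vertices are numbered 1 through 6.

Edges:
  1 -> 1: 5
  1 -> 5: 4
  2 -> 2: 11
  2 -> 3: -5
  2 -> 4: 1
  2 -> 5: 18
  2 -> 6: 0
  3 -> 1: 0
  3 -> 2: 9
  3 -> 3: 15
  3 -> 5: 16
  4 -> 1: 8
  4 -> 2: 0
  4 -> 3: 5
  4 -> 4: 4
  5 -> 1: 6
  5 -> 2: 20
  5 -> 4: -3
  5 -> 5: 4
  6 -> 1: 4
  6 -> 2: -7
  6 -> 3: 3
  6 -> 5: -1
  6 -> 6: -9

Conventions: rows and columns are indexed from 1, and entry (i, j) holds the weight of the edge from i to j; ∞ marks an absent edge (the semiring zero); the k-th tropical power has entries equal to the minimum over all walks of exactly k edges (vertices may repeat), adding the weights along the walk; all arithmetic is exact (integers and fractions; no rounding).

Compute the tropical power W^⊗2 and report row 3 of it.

W^⊗2:
  [10, 24, ∞, 1, 8, ∞]
  [-5, -7, 3, 5, -1, -9]
  [5, 20, 4, 10, 4, 9]
  [5, 4, -5, 1, 12, 0]
  [5, -3, 2, 1, 8, 20]
  [-5, -16, -12, -6, -10, -18]
Answer: row 3 of W^⊗2 = [5, 20, 4, 10, 4, 9]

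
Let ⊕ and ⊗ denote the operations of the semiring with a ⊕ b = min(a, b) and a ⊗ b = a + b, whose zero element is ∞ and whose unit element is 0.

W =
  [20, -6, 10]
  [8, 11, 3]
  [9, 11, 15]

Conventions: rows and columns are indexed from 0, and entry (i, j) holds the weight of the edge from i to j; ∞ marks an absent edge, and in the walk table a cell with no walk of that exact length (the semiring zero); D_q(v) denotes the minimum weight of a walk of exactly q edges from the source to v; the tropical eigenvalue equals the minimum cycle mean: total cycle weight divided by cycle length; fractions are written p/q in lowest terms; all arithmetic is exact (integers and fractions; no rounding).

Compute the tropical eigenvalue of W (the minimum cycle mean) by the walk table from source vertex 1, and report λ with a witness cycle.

q=0: [∞, 0, ∞]
q=1: [8, 11, 3]
q=2: [12, 2, 14]
q=3: [10, 6, 5]
Optimal cycle mean attained by: cycle 0->1->0, total (-6) + 8, length 2.
Answer: λ = 1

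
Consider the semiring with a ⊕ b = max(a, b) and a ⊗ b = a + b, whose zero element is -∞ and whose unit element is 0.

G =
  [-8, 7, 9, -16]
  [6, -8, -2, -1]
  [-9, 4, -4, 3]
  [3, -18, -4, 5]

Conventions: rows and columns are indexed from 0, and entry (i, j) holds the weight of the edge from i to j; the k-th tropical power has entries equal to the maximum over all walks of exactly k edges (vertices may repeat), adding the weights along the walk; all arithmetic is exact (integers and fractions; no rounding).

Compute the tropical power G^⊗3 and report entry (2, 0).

G^⊗2:
  [13, 13, 5, 12]
  [2, 13, 15, 4]
  [10, 0, 2, 8]
  [8, 10, 12, 10]
G^⊗3:
  [19, 20, 22, 17]
  [19, 19, 11, 18]
  [11, 17, 19, 13]
  [16, 16, 17, 15]
Key observation: the optimum is the walk 2->3->3->0, with weight 3 + 5 + 3 = 11.
Optimal value attained by: walk 2->3->3->0.
Answer: (G^⊗3)[2][0] = 11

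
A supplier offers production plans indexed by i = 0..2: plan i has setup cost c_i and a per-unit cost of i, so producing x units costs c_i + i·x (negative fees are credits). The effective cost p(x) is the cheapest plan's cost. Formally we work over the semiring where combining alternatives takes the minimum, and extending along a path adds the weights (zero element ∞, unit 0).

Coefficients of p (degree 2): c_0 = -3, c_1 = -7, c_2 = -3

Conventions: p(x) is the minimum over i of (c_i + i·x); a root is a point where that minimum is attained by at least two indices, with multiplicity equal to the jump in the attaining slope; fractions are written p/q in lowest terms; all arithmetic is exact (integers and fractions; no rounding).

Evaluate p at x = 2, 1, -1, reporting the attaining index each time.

p(2) = min(-3+0·2=-3, -7+1·2=-5, -3+2·2=1) = -5 (attained by i=1)
p(1) = min(-3+0·1=-3, -7+1·1=-6, -3+2·1=-1) = -6 (attained by i=1)
p(-1) = min(-3+0·(-1)=-3, -7+1·(-1)=-8, -3+2·(-1)=-5) = -8 (attained by i=1)
Answer: p(2) = -5; p(1) = -6; p(-1) = -8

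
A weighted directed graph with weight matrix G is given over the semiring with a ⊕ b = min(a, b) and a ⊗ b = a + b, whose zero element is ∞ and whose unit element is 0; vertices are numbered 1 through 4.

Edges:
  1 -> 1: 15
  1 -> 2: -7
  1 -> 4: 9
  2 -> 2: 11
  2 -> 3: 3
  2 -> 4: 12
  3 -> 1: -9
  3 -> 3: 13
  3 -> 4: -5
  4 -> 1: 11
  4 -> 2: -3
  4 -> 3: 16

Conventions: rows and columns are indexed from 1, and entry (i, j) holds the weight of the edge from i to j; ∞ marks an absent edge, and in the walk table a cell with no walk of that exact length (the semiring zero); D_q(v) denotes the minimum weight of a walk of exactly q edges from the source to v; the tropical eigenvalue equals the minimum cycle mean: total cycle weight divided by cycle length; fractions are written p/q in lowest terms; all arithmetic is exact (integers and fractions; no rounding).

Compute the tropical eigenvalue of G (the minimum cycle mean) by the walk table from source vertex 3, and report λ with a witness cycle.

q=0: [∞, ∞, 0, ∞]
q=1: [-9, ∞, 13, -5]
q=2: [4, -16, 11, 0]
q=3: [2, -5, -13, -4]
q=4: [-22, -7, -2, -18]
Optimal cycle mean attained by: cycle 1->2->3->1, total (-7) + 3 + (-9), length 3.
Answer: λ = -13/3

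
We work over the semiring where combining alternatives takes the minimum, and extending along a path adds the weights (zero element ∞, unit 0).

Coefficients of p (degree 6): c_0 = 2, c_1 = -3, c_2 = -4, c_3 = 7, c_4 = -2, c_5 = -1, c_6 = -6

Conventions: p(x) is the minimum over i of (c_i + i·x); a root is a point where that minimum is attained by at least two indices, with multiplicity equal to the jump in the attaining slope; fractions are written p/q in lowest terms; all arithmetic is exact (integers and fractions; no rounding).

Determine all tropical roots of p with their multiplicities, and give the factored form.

hull edge (i=0, c=2) to (i=1, c=-3): slope -5, span 1
hull edge (i=1, c=-3) to (i=2, c=-4): slope -1, span 1
hull edge (i=2, c=-4) to (i=6, c=-6): slope -1/2, span 4
Factored form: p(x) = -6 ⊗ (x ⊕ 1/2) ⊗ (x ⊕ 1/2) ⊗ (x ⊕ 1/2) ⊗ (x ⊕ 1/2) ⊗ (x ⊕ 1) ⊗ (x ⊕ 5)
Answer: roots = 1/2 (mult 4), 1 (mult 1), 5 (mult 1)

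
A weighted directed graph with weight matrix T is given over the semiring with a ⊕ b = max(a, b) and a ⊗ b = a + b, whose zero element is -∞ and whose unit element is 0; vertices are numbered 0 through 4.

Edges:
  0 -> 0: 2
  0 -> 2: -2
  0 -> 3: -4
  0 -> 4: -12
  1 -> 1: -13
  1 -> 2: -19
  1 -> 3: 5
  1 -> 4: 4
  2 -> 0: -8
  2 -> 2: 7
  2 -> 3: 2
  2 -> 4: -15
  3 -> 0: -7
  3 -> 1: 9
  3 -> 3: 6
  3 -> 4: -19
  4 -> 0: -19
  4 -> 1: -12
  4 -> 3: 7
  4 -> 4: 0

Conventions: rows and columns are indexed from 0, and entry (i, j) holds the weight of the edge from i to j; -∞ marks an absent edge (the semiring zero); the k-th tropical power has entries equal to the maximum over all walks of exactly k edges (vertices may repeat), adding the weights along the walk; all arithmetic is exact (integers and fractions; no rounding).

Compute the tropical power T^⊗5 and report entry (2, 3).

T^⊗2:
  [4, 5, 5, 2, -10]
  [-2, 14, -12, 11, 4]
  [-1, 11, 14, 9, -8]
  [-1, 15, -9, 14, 13]
  [0, 16, -21, 13, 0]
T^⊗3:
  [6, 11, 12, 10, 9]
  [4, 20, -4, 19, 18]
  [6, 18, 21, 16, 15]
  [7, 23, -2, 20, 19]
  [6, 22, -2, 21, 20]
T^⊗4:
  [8, 19, 19, 16, 15]
  [12, 28, 3, 25, 24]
  [13, 25, 28, 23, 22]
  [13, 29, 5, 28, 27]
  [14, 30, 5, 27, 26]
T^⊗5:
  [11, 25, 26, 24, 23]
  [18, 34, 10, 33, 32]
  [20, 32, 35, 30, 29]
  [21, 37, 12, 34, 33]
  [20, 36, 12, 35, 34]
Key observation: the optimum is the walk 2->2->2->2->2->3, with weight 7 + 7 + 7 + 7 + 2 = 30.
Optimal value attained by: walk 2->2->2->2->2->3.
Answer: (T^⊗5)[2][3] = 30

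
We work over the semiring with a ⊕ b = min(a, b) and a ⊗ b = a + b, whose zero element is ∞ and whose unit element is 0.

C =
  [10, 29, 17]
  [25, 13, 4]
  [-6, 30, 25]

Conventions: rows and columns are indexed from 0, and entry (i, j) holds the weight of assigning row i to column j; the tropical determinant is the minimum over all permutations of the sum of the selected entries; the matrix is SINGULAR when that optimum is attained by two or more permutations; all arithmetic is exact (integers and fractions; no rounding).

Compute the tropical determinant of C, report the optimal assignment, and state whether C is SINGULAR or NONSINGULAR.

σ = (0, 1, 2): 10 + 13 + 25 = 48
σ = (0, 2, 1): 10 + 4 + 30 = 44
σ = (1, 0, 2): 29 + 25 + 25 = 79
σ = (1, 2, 0): 29 + 4 + (-6) = 27
σ = (2, 0, 1): 17 + 25 + 30 = 72
σ = (2, 1, 0): 17 + 13 + (-6) = 24
Optimal value attained by: σ = (2, 1, 0).
Answer: det⊕(C) = 24; verdict: NONSINGULAR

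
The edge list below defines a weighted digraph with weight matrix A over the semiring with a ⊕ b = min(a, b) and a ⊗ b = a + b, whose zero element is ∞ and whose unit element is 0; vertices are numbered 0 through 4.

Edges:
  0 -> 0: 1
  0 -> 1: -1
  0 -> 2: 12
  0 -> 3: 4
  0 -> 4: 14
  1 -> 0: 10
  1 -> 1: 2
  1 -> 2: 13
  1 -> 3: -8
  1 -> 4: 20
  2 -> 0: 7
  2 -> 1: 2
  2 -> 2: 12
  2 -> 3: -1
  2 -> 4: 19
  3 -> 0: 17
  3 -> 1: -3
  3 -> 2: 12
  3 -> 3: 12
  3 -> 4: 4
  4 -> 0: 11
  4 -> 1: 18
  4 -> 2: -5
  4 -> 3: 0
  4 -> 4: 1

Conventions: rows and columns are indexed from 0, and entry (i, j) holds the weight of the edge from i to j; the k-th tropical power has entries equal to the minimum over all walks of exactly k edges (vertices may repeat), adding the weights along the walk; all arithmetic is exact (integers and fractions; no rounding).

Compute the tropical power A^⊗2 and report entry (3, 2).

A^⊗2:
  [2, 0, 9, -9, 8]
  [9, -11, 4, -6, -4]
  [8, -4, 11, -6, 3]
  [7, -1, -1, -11, 5]
  [2, -3, -4, -6, 2]
Key observation: the optimum is the walk 3->4->2, with weight 4 + (-5) = -1.
Optimal value attained by: walk 3->4->2.
Answer: (A^⊗2)[3][2] = -1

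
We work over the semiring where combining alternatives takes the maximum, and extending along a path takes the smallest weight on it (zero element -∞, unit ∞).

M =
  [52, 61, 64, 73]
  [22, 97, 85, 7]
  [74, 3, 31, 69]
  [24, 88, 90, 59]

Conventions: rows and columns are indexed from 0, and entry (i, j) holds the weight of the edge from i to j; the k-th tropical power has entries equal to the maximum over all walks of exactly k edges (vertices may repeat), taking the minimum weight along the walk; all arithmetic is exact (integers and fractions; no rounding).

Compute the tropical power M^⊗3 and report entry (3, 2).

M^⊗2:
  [64, 73, 73, 64]
  [74, 97, 85, 69]
  [52, 69, 69, 73]
  [74, 88, 85, 69]
M^⊗3:
  [73, 73, 73, 69]
  [74, 97, 85, 73]
  [69, 73, 73, 69]
  [74, 88, 85, 73]
Key observation: the optimum is the walk 3->1->1->2, with weight 88 min 97 min 85 = 85.
Optimal value attained by: walk 3->1->1->2.
Answer: (M^⊗3)[3][2] = 85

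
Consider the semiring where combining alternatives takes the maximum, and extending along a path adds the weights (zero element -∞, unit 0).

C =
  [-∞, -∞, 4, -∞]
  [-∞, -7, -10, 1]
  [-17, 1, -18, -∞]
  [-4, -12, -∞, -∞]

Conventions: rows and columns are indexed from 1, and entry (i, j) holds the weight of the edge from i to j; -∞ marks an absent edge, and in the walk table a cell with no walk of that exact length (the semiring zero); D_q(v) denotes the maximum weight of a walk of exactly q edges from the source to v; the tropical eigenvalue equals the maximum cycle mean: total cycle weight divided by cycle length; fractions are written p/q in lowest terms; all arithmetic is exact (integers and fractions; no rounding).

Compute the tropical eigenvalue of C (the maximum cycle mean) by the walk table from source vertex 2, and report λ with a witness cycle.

q=0: [-∞, 0, -∞, -∞]
q=1: [-∞, -7, -10, 1]
q=2: [-3, -9, -17, -6]
q=3: [-10, -16, 1, -8]
q=4: [-12, 2, -6, -15]
Optimal cycle mean attained by: cycle 1->3->2->4->1, total 4 + 1 + 1 + (-4), length 4.
Answer: λ = 1/2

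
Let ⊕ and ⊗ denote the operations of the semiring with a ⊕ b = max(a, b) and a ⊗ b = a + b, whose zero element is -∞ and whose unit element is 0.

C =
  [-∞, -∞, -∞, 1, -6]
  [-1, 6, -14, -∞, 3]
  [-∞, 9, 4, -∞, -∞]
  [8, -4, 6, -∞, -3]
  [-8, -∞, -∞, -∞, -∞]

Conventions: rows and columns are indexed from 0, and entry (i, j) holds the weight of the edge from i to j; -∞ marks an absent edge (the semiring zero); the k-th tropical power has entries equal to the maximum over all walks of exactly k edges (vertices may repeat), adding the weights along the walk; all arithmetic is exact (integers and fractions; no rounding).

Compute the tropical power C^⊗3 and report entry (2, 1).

C^⊗2:
  [9, -3, 7, -∞, -2]
  [5, 12, -8, 0, 9]
  [8, 15, 8, -∞, 12]
  [-5, 15, 10, 9, 2]
  [-∞, -∞, -∞, -7, -14]
C^⊗3:
  [-4, 16, 11, 10, 3]
  [11, 18, 6, 6, 15]
  [14, 21, 12, 9, 18]
  [17, 21, 15, -4, 18]
  [1, -11, -1, -∞, -10]
Key observation: the optimum is the walk 2->1->1->1, with weight 9 + 6 + 6 = 21.
Optimal value attained by: walk 2->1->1->1.
Answer: (C^⊗3)[2][1] = 21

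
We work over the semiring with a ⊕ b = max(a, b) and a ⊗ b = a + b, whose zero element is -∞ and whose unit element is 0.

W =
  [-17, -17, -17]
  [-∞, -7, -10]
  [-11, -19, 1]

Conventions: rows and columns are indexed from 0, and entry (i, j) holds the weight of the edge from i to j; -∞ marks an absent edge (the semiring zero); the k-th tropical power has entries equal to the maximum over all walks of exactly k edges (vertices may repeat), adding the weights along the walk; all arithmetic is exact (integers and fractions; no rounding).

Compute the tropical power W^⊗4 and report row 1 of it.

W^⊗2:
  [-28, -24, -16]
  [-21, -14, -9]
  [-10, -18, 2]
W^⊗3:
  [-27, -31, -15]
  [-20, -21, -8]
  [-9, -17, 3]
W^⊗4:
  [-26, -34, -14]
  [-19, -27, -7]
  [-8, -16, 4]
Answer: row 1 of W^⊗4 = [-19, -27, -7]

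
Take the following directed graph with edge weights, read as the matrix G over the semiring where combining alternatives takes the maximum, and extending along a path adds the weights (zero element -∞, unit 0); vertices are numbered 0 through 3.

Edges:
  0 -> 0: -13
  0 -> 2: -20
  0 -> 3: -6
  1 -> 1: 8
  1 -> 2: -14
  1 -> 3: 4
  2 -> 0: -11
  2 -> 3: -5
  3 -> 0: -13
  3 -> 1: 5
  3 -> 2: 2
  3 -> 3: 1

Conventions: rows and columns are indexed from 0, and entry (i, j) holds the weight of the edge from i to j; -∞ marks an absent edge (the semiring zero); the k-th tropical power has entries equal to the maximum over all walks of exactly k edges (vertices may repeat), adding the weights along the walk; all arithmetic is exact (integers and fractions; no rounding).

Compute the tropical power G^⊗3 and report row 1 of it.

G^⊗2:
  [-19, -1, -4, -5]
  [-9, 16, 6, 12]
  [-18, 0, -3, -4]
  [-9, 13, 3, 9]
G^⊗3:
  [-15, 7, -3, 3]
  [-1, 24, 14, 20]
  [-14, 8, -2, 4]
  [-4, 21, 11, 17]
Answer: row 1 of G^⊗3 = [-1, 24, 14, 20]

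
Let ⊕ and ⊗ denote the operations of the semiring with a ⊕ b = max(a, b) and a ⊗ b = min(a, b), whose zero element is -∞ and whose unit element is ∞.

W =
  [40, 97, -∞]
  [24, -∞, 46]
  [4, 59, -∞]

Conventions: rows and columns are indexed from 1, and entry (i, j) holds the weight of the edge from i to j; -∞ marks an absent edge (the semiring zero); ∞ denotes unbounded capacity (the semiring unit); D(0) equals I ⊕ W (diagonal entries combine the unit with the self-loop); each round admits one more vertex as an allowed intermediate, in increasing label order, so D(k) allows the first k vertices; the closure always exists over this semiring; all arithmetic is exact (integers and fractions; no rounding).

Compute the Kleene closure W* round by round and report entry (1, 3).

D(0):
  [∞, 97, -∞]
  [24, ∞, 46]
  [4, 59, ∞]
D(1):
  [∞, 97, -∞]
  [24, ∞, 46]
  [4, 59, ∞]
D(2):
  [∞, 97, 46]
  [24, ∞, 46]
  [24, 59, ∞]
D(3):
  [∞, 97, 46]
  [24, ∞, 46]
  [24, 59, ∞]
Answer: W*[1][3] = 46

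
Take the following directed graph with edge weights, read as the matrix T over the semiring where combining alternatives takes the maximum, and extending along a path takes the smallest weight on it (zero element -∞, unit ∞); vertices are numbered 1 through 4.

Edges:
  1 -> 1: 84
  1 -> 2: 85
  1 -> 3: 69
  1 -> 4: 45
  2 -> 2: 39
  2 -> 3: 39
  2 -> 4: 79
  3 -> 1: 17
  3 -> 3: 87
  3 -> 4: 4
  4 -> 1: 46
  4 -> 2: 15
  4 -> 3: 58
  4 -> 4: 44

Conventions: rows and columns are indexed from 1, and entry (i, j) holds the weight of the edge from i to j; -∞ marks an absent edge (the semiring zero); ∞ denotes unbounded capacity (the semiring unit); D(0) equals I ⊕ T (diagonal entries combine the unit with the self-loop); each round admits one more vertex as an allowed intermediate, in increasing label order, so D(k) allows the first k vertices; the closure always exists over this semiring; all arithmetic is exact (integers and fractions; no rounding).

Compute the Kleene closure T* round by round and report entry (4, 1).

D(0):
  [∞, 85, 69, 45]
  [-∞, ∞, 39, 79]
  [17, -∞, ∞, 4]
  [46, 15, 58, ∞]
D(1):
  [∞, 85, 69, 45]
  [-∞, ∞, 39, 79]
  [17, 17, ∞, 17]
  [46, 46, 58, ∞]
D(2):
  [∞, 85, 69, 79]
  [-∞, ∞, 39, 79]
  [17, 17, ∞, 17]
  [46, 46, 58, ∞]
D(3):
  [∞, 85, 69, 79]
  [17, ∞, 39, 79]
  [17, 17, ∞, 17]
  [46, 46, 58, ∞]
D(4):
  [∞, 85, 69, 79]
  [46, ∞, 58, 79]
  [17, 17, ∞, 17]
  [46, 46, 58, ∞]
Answer: T*[4][1] = 46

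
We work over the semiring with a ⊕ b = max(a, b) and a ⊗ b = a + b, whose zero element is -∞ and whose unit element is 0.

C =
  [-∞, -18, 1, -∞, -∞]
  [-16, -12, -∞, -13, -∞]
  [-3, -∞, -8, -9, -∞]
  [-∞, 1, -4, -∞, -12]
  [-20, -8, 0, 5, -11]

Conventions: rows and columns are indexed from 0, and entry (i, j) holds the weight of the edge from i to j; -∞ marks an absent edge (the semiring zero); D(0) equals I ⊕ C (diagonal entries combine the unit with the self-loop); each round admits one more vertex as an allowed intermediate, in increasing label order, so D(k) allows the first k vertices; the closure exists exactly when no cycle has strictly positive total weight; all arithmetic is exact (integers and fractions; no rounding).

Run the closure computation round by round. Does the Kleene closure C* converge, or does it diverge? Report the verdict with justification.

D(0):
  [0, -18, 1, -∞, -∞]
  [-16, 0, -∞, -13, -∞]
  [-3, -∞, 0, -9, -∞]
  [-∞, 1, -4, 0, -12]
  [-20, -8, 0, 5, 0]
D(1):
  [0, -18, 1, -∞, -∞]
  [-16, 0, -15, -13, -∞]
  [-3, -21, 0, -9, -∞]
  [-∞, 1, -4, 0, -12]
  [-20, -8, 0, 5, 0]
D(2):
  [0, -18, 1, -31, -∞]
  [-16, 0, -15, -13, -∞]
  [-3, -21, 0, -9, -∞]
  [-15, 1, -4, 0, -12]
  [-20, -8, 0, 5, 0]
D(3):
  [0, -18, 1, -8, -∞]
  [-16, 0, -15, -13, -∞]
  [-3, -21, 0, -9, -∞]
  [-7, 1, -4, 0, -12]
  [-3, -8, 0, 5, 0]
D(4):
  [0, -7, 1, -8, -20]
  [-16, 0, -15, -13, -25]
  [-3, -8, 0, -9, -21]
  [-7, 1, -4, 0, -12]
  [-2, 6, 1, 5, 0]
D(5):
  [0, -7, 1, -8, -20]
  [-16, 0, -15, -13, -25]
  [-3, -8, 0, -9, -21]
  [-7, 1, -4, 0, -12]
  [-2, 6, 1, 5, 0]
Key observation: every diagonal entry stays at the unit through all rounds, so no improving cycle exists.
Answer: CONVERGES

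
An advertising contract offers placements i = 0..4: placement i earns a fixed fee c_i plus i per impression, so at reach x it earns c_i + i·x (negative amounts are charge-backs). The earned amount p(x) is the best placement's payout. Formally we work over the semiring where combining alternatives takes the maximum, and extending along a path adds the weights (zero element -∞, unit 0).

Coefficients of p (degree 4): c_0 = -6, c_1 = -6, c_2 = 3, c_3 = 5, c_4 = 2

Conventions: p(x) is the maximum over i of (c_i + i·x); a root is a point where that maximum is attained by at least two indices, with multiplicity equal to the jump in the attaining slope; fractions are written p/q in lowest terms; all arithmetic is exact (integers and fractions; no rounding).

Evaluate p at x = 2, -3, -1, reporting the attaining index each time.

p(2) = max(-6+0·2=-6, -6+1·2=-4, 3+2·2=7, 5+3·2=11, 2+4·2=10) = 11 (attained by i=3)
p(-3) = max(-6+0·(-3)=-6, -6+1·(-3)=-9, 3+2·(-3)=-3, 5+3·(-3)=-4, 2+4·(-3)=-10) = -3 (attained by i=2)
p(-1) = max(-6+0·(-1)=-6, -6+1·(-1)=-7, 3+2·(-1)=1, 5+3·(-1)=2, 2+4·(-1)=-2) = 2 (attained by i=3)
Answer: p(2) = 11; p(-3) = -3; p(-1) = 2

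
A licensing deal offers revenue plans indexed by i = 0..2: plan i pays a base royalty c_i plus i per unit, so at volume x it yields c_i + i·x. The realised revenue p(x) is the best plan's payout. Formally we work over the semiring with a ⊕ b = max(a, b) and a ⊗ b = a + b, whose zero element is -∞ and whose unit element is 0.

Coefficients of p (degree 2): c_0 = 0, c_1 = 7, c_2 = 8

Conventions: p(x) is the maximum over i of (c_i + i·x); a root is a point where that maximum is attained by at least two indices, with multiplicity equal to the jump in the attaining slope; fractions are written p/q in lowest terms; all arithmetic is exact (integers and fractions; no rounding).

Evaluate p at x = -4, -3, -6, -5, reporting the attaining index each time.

p(-4) = max(0+0·(-4)=0, 7+1·(-4)=3, 8+2·(-4)=0) = 3 (attained by i=1)
p(-3) = max(0+0·(-3)=0, 7+1·(-3)=4, 8+2·(-3)=2) = 4 (attained by i=1)
p(-6) = max(0+0·(-6)=0, 7+1·(-6)=1, 8+2·(-6)=-4) = 1 (attained by i=1)
p(-5) = max(0+0·(-5)=0, 7+1·(-5)=2, 8+2·(-5)=-2) = 2 (attained by i=1)
Answer: p(-4) = 3; p(-3) = 4; p(-6) = 1; p(-5) = 2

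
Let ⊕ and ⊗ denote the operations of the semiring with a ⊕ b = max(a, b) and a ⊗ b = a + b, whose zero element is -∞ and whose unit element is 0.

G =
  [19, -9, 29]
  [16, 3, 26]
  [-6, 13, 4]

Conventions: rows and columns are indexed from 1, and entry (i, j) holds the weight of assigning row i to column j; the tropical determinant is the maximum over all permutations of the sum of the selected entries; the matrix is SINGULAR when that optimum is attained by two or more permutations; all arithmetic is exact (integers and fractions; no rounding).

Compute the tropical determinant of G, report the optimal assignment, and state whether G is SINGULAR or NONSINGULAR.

σ = (1, 2, 3): 19 + 3 + 4 = 26
σ = (1, 3, 2): 19 + 26 + 13 = 58
σ = (2, 1, 3): (-9) + 16 + 4 = 11
σ = (2, 3, 1): (-9) + 26 + (-6) = 11
σ = (3, 1, 2): 29 + 16 + 13 = 58
σ = (3, 2, 1): 29 + 3 + (-6) = 26
Optimal value attained by: σ = (1, 3, 2).
Answer: det⊕(G) = 58; verdict: SINGULAR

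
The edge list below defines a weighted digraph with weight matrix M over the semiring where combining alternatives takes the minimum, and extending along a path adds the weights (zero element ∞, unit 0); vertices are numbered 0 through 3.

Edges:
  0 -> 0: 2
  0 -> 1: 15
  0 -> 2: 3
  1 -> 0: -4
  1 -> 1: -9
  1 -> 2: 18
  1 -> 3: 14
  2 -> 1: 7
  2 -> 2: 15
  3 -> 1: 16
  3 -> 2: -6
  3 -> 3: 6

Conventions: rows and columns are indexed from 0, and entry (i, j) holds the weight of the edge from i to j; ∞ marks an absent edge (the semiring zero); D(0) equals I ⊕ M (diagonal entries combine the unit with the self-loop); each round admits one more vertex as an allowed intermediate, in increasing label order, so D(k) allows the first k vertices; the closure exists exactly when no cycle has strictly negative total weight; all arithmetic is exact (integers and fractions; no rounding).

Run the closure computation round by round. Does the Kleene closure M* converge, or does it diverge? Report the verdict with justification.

Detection: at round 0, diagonal entry (1, 1) turns strictly negative.
Key observation: the cycle 1->1 has total weight (-9), which is strictly negative.
Answer: DIVERGES — negative cycle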